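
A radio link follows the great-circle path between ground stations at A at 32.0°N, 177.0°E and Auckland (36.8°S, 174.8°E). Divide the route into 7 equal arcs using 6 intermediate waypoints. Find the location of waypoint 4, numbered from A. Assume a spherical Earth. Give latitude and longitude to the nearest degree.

≈ 7°S, 176°E

The haversine formula gives a central angle δ ≈ 1.201 rad (68.8°) between the endpoints.
Interpolate at f = 4/7 with slerp weights a = sin((1−f)δ)/sin δ ≈ 0.528, b = sin(fδ)/sin δ ≈ 0.680.
p = a·p₁ + b·p₂ ≈ (-0.989, 0.073, -0.127); φ = arcsin(p_z) ≈ -7.31°, λ = atan2(p_y, p_x) ≈ 175.79°.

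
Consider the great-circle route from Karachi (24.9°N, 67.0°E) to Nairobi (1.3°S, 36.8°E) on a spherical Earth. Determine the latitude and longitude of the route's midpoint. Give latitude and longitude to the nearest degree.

Write both endpoints as unit vectors p₁, p₂ with components (cos φ cos λ, cos φ sin λ, sin φ).
The central angle between the endpoints is δ = arccos(p₁·p₂) ≈ 0.685 rad (39.3°).
Interpolate at f = 1/2 with slerp weights a = sin((1−f)δ)/sin δ ≈ 0.531, b = sin(fδ)/sin δ ≈ 0.531.
p = a·p₁ + b·p₂ ≈ (0.613, 0.761, 0.211); φ = arcsin(p_z) ≈ 12.21°, λ = atan2(p_y, p_x) ≈ 51.15°.

≈ (12°N, 51°E)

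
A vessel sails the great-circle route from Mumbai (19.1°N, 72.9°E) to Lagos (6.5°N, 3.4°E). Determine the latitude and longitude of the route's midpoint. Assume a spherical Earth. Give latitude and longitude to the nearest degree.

From cos δ = sin φ₁ sin φ₂ + cos φ₁ cos φ₂ cos Δλ, the central angle is δ ≈ 1.196 rad (68.5°).
Interpolate at f = 1/2 with slerp weights a = sin((1−f)δ)/sin δ ≈ 0.605, b = sin(fδ)/sin δ ≈ 0.605.
p = a·p₁ + b·p₂ ≈ (0.768, 0.582, 0.266); φ = arcsin(p_z) ≈ 15.45°, λ = atan2(p_y, p_x) ≈ 37.15°.

≈ 15°N, 37°E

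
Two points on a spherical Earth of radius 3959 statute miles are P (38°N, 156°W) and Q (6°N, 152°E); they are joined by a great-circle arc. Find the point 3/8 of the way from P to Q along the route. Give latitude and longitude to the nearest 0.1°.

Write both endpoints as unit vectors p₁, p₂ with components (cos φ cos λ, cos φ sin λ, sin φ).
The central angle between the endpoints is δ = arccos(p₁·p₂) ≈ 0.992 rad (56.8°).
Interpolate at f = 3/8 with slerp weights a = sin((1−f)δ)/sin δ ≈ 0.694, b = sin(fδ)/sin δ ≈ 0.434.
p = a·p₁ + b·p₂ ≈ (-0.881, -0.020, 0.473); φ = arcsin(p_z) ≈ 28.21°, λ = atan2(p_y, p_x) ≈ -178.72°.

≈ (28.2°N, 178.7°W)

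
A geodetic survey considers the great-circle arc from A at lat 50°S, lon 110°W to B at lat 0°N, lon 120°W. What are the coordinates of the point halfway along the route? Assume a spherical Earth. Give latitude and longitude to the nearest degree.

Convert each endpoint to a unit vector on the sphere (x = cos φ cos λ, y = cos φ sin λ, z = sin φ).
The central angle between the endpoints is δ = arccos(p₁·p₂) ≈ 0.885 rad (50.7°).
Interpolate at f = 1/2 with slerp weights a = sin((1−f)δ)/sin δ ≈ 0.553, b = sin(fδ)/sin δ ≈ 0.553.
p = a·p₁ + b·p₂ ≈ (-0.398, -0.813, -0.424); φ = arcsin(p_z) ≈ -25.08°, λ = atan2(p_y, p_x) ≈ -116.09°.

≈ lat 25°S, lon 116°W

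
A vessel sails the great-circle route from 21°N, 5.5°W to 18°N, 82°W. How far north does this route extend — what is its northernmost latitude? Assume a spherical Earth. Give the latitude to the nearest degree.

≈ 24°N

The great circle lies in the plane with unit normal n̂ = (p₁ × p₂)/|p₁ × p₂|.
Here n̂_z ≈ -0.911; the vertex latitude is φ_max = arccos|n̂_z| ≈ 24.4°.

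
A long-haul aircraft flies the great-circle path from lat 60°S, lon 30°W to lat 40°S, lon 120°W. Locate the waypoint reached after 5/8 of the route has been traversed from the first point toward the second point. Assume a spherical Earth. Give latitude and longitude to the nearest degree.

Write both endpoints as unit vectors p₁, p₂ with components (cos φ cos λ, cos φ sin λ, sin φ).
The central angle between the endpoints is δ = arccos(p₁·p₂) ≈ 0.980 rad (56.2°).
Interpolate at f = 5/8 with slerp weights a = sin((1−f)δ)/sin δ ≈ 0.433, b = sin(fδ)/sin δ ≈ 0.692.
p = a·p₁ + b·p₂ ≈ (-0.078, -0.567, -0.820); φ = arcsin(p_z) ≈ -55.06°, λ = atan2(p_y, p_x) ≈ -97.81°.

≈ lat 55°S, lon 98°W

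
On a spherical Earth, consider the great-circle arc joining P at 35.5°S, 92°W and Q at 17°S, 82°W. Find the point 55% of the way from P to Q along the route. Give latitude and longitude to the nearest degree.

≈ 25°S, 86°W

The haversine formula gives a central angle δ ≈ 0.358 rad (20.5°) between the endpoints.
Interpolate at f = 0.55 with slerp weights a = sin((1−f)δ)/sin δ ≈ 0.458, b = sin(fδ)/sin δ ≈ 0.558.
p = a·p₁ + b·p₂ ≈ (0.061, -0.901, -0.429); φ = arcsin(p_z) ≈ -25.41°, λ = atan2(p_y, p_x) ≈ -86.11°.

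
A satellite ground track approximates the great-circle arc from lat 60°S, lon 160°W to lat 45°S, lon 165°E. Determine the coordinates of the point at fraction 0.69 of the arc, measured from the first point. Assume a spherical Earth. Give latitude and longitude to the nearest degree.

≈ lat 51°S, lon 173°E

Convert each endpoint to a unit vector on the sphere (x = cos φ cos λ, y = cos φ sin λ, z = sin φ).
The central angle between the endpoints is δ = arccos(p₁·p₂) ≈ 0.446 rad (25.6°).
Interpolate at f = 0.69 with slerp weights a = sin((1−f)δ)/sin δ ≈ 0.320, b = sin(fδ)/sin δ ≈ 0.702.
p = a·p₁ + b·p₂ ≈ (-0.630, 0.074, -0.773); φ = arcsin(p_z) ≈ -50.65°, λ = atan2(p_y, p_x) ≈ 173.31°.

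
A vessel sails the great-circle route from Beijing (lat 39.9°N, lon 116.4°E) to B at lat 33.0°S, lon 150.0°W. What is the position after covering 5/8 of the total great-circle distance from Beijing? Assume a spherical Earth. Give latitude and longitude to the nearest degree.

Convert each endpoint to a unit vector on the sphere (x = cos φ cos λ, y = cos φ sin λ, z = sin φ).
The central angle between the endpoints is δ = arccos(p₁·p₂) ≈ 1.971 rad (112.9°).
Interpolate at f = 5/8 with slerp weights a = sin((1−f)δ)/sin δ ≈ 0.732, b = sin(fδ)/sin δ ≈ 1.024.
p = a·p₁ + b·p₂ ≈ (-0.993, 0.073, -0.089); φ = arcsin(p_z) ≈ -5.08°, λ = atan2(p_y, p_x) ≈ 175.78°.

≈ lat 5°S, lon 176°E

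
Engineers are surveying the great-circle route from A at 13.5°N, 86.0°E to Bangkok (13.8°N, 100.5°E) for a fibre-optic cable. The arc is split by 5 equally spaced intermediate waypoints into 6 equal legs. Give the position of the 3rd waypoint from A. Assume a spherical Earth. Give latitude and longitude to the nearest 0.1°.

From cos δ = sin φ₁ sin φ₂ + cos φ₁ cos φ₂ cos Δλ, the central angle is δ ≈ 0.246 rad (14.1°).
Interpolate at f = 3/6 with slerp weights a = sin((1−f)δ)/sin δ ≈ 0.504, b = sin(fδ)/sin δ ≈ 0.504.
p = a·p₁ + b·p₂ ≈ (-0.055, 0.970, 0.238); φ = arcsin(p_z) ≈ 13.76°, λ = atan2(p_y, p_x) ≈ 93.25°.

≈ 13.8°N, 93.2°E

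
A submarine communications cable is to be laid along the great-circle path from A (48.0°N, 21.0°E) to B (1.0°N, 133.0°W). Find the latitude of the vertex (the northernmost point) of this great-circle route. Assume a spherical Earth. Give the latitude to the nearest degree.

≈ 69°N

The great circle lies in the plane with unit normal n̂ = (p₁ × p₂)/|p₁ × p₂|.
Here n̂_z ≈ -0.363; the vertex latitude is φ_max = arccos|n̂_z| ≈ 68.7°.
Check via Clairaut: cos φ_max = |cos φ₁| · sin C = cos(48.0°)·sin(32.8°) ≈ 0.363, again giving ≈ 68.7°.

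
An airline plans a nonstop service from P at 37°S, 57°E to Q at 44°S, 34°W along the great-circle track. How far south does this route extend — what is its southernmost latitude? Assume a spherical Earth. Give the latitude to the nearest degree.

The great circle lies in the plane with unit normal n̂ = (p₁ × p₂)/|p₁ × p₂|.
Here n̂_z ≈ -0.629; the vertex latitude is φ_max = arccos|n̂_z| ≈ 51.0°.
Check via Clairaut: cos φ_max = |cos φ₁| · sin C = cos(37.0°)·sin(128.0°) ≈ 0.629, again giving ≈ 51.0°.

≈ 51°S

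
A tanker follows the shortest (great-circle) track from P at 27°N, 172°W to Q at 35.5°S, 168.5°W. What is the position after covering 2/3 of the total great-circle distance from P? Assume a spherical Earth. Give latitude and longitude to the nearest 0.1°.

The haversine formula gives a central angle δ ≈ 1.092 rad (62.6°) between the endpoints.
Interpolate at f = 2/3 with slerp weights a = sin((1−f)δ)/sin δ ≈ 0.401, b = sin(fδ)/sin δ ≈ 0.750.
p = a·p₁ + b·p₂ ≈ (-0.952, -0.171, -0.253); φ = arcsin(p_z) ≈ -14.67°, λ = atan2(p_y, p_x) ≈ -169.79°.

≈ 14.7°S, 169.8°W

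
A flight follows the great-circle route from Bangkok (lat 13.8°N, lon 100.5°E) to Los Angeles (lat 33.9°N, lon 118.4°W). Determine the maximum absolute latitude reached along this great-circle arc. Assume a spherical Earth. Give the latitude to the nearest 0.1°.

≈ 54.4°N

The great circle lies in the plane with unit normal n̂ = (p₁ × p₂)/|p₁ × p₂|.
Here n̂_z ≈ +0.582; the vertex latitude is φ_max = arccos|n̂_z| ≈ 54.4°.
Check via Clairaut: cos φ_max = |cos φ₁| · sin C = cos(13.8°)·sin(36.8°) ≈ 0.582, again giving ≈ 54.4°.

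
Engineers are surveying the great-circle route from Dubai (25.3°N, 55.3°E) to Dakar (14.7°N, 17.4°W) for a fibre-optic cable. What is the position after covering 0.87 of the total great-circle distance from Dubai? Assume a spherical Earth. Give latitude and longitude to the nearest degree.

Write both endpoints as unit vectors p₁, p₂ with components (cos φ cos λ, cos φ sin λ, sin φ).
The central angle between the endpoints is δ = arccos(p₁·p₂) ≈ 1.193 rad (68.4°).
Interpolate at f = 0.87 with slerp weights a = sin((1−f)δ)/sin δ ≈ 0.166, b = sin(fδ)/sin δ ≈ 0.927.
p = a·p₁ + b·p₂ ≈ (0.941, -0.145, 0.306); φ = arcsin(p_z) ≈ 17.83°, λ = atan2(p_y, p_x) ≈ -8.73°.

≈ 18°N, 9°W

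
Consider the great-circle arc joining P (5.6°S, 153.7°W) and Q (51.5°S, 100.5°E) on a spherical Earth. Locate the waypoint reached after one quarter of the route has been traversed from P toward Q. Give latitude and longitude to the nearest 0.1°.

From cos δ = sin φ₁ sin φ₂ + cos φ₁ cos φ₂ cos Δλ, the central angle is δ ≈ 1.663 rad (95.3°).
Interpolate at f = 1/4 with slerp weights a = sin((1−f)δ)/sin δ ≈ 0.952, b = sin(fδ)/sin δ ≈ 0.406.
p = a·p₁ + b·p₂ ≈ (-0.896, -0.172, -0.410); φ = arcsin(p_z) ≈ -24.23°, λ = atan2(p_y, p_x) ≈ -169.15°.

≈ (24.2°S, 169.2°W)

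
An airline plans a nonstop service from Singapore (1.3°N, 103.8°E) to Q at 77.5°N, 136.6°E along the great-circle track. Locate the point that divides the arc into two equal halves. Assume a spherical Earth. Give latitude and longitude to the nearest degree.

≈ 40°N, 109°E

From cos δ = sin φ₁ sin φ₂ + cos φ₁ cos φ₂ cos Δλ, the central angle is δ ≈ 1.365 rad (78.2°).
Interpolate at f = 1/2 with slerp weights a = sin((1−f)δ)/sin δ ≈ 0.644, b = sin(fδ)/sin δ ≈ 0.644.
p = a·p₁ + b·p₂ ≈ (-0.255, 0.721, 0.644); φ = arcsin(p_z) ≈ 40.07°, λ = atan2(p_y, p_x) ≈ 109.47°.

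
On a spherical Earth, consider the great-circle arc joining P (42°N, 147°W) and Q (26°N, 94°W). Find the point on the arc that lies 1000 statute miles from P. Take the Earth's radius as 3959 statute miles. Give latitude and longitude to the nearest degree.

The haversine formula gives a central angle δ ≈ 0.802 rad (45.9°) between the endpoints. The total great-circle distance is δ·R ≈ 0.802 × 3959 ≈ 3175 mi, so the target fraction is f = 1000/3175 ≈ 0.315.
Interpolate at f ≈ 0.315 with slerp weights a = sin((1−f)δ)/sin δ ≈ 0.727, b = sin(fδ)/sin δ ≈ 0.348.
p = a·p₁ + b·p₂ ≈ (-0.475, -0.606, 0.639); φ = arcsin(p_z) ≈ 39.68°, λ = atan2(p_y, p_x) ≈ -128.08°.

≈ (40°N, 128°W)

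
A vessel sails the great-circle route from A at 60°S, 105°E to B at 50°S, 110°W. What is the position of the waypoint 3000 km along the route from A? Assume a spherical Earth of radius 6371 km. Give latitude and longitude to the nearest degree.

Write both endpoints as unit vectors p₁, p₂ with components (cos φ cos λ, cos φ sin λ, sin φ).
The central angle between the endpoints is δ = arccos(p₁·p₂) ≈ 1.159 rad (66.4°). The total great-circle distance is δ·R ≈ 1.159 × 6371 ≈ 7385 km, so the target fraction is f = 3000/7385 ≈ 0.406.
Interpolate at f ≈ 0.406 with slerp weights a = sin((1−f)δ)/sin δ ≈ 0.693, b = sin(fδ)/sin δ ≈ 0.495.
p = a·p₁ + b·p₂ ≈ (-0.199, 0.036, -0.979); φ = arcsin(p_z) ≈ -78.36°, λ = atan2(p_y, p_x) ≈ 169.80°.

≈ 78°S, 170°E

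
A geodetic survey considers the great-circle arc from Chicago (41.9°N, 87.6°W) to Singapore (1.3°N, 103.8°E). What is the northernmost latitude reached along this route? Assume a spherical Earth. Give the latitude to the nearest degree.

≈ 78°N

The great circle lies in the plane with unit normal n̂ = (p₁ × p₂)/|p₁ × p₂|.
Here n̂_z ≈ -0.210; the vertex latitude is φ_max = arccos|n̂_z| ≈ 77.9°.
Check via Clairaut: cos φ_max = |cos φ₁| · sin C = cos(41.9°)·sin(16.4°) ≈ 0.210, again giving ≈ 77.9°.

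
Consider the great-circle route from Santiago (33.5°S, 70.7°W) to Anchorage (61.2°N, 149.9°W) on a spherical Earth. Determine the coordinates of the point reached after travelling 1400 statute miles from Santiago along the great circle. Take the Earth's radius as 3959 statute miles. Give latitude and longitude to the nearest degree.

≈ (16°S, 81°W)

From cos δ = sin φ₁ sin φ₂ + cos φ₁ cos φ₂ cos Δλ, the central angle is δ ≈ 1.991 rad (114.1°). The total great-circle distance is δ·R ≈ 1.991 × 3959 ≈ 7884 mi, so the target fraction is f = 1400/7884 ≈ 0.178.
Interpolate at f ≈ 0.178 with slerp weights a = sin((1−f)δ)/sin δ ≈ 1.093, b = sin(fδ)/sin δ ≈ 0.379.
p = a·p₁ + b·p₂ ≈ (0.143, -0.952, -0.271); φ = arcsin(p_z) ≈ -15.71°, λ = atan2(p_y, p_x) ≈ -81.45°.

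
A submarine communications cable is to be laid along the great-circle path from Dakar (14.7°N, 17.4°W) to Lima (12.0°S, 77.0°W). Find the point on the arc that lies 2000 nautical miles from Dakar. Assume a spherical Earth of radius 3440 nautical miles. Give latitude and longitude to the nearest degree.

Convert each endpoint to a unit vector on the sphere (x = cos φ cos λ, y = cos φ sin λ, z = sin φ).
The central angle between the endpoints is δ = arccos(p₁·p₂) ≈ 1.131 rad (64.8°). The total great-circle distance is δ·R ≈ 1.131 × 3440 ≈ 3890 nmi, so the target fraction is f = 2000/3890 ≈ 0.514.
Interpolate at f ≈ 0.514 with slerp weights a = sin((1−f)δ)/sin δ ≈ 0.577, b = sin(fδ)/sin δ ≈ 0.607.
p = a·p₁ + b·p₂ ≈ (0.666, -0.745, 0.020); φ = arcsin(p_z) ≈ 1.16°, λ = atan2(p_y, p_x) ≈ -48.21°.

≈ (1°N, 48°W)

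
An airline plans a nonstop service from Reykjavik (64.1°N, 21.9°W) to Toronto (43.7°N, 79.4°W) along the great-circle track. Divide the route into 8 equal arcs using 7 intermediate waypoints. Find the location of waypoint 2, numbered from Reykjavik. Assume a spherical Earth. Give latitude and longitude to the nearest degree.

Convert each endpoint to a unit vector on the sphere (x = cos φ cos λ, y = cos φ sin λ, z = sin φ).
The central angle between the endpoints is δ = arccos(p₁·p₂) ≈ 0.658 rad (37.7°).
Interpolate at f = 2/8 with slerp weights a = sin((1−f)δ)/sin δ ≈ 0.775, b = sin(fδ)/sin δ ≈ 0.268.
p = a·p₁ + b·p₂ ≈ (0.350, -0.317, 0.882); φ = arcsin(p_z) ≈ 61.86°, λ = atan2(p_y, p_x) ≈ -42.16°.

≈ 62°N, 42°W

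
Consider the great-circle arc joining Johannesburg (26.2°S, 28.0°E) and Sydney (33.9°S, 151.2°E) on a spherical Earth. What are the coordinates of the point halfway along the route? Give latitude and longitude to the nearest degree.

≈ (51°S, 85°E)

Write both endpoints as unit vectors p₁, p₂ with components (cos φ cos λ, cos φ sin λ, sin φ).
The central angle between the endpoints is δ = arccos(p₁·p₂) ≈ 1.733 rad (99.3°).
Interpolate at f = 1/2 with slerp weights a = sin((1−f)δ)/sin δ ≈ 0.772, b = sin(fδ)/sin δ ≈ 0.772.
p = a·p₁ + b·p₂ ≈ (0.050, 0.634, -0.772); φ = arcsin(p_z) ≈ -50.50°, λ = atan2(p_y, p_x) ≈ 85.48°.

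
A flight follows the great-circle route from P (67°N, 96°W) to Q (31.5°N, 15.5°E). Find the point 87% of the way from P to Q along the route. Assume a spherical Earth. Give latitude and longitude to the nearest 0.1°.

≈ (39.7°N, 11.0°E)

Write both endpoints as unit vectors p₁, p₂ with components (cos φ cos λ, cos φ sin λ, sin φ).
The central angle between the endpoints is δ = arccos(p₁·p₂) ≈ 1.204 rad (69.0°).
Interpolate at f = 0.87 with slerp weights a = sin((1−f)δ)/sin δ ≈ 0.167, b = sin(fδ)/sin δ ≈ 0.928.
p = a·p₁ + b·p₂ ≈ (0.756, 0.147, 0.639); φ = arcsin(p_z) ≈ 39.68°, λ = atan2(p_y, p_x) ≈ 10.98°.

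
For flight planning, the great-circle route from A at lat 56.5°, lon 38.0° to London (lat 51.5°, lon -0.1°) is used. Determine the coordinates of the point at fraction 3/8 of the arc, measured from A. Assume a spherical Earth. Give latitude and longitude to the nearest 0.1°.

≈ lat 56.1°, lon 22.7°

Write both endpoints as unit vectors p₁, p₂ with components (cos φ cos λ, cos φ sin λ, sin φ).
The central angle between the endpoints is δ = arccos(p₁·p₂) ≈ 0.395 rad (22.6°).
Interpolate at f = 3/8 with slerp weights a = sin((1−f)δ)/sin δ ≈ 0.635, b = sin(fδ)/sin δ ≈ 0.384.
p = a·p₁ + b·p₂ ≈ (0.515, 0.215, 0.830); φ = arcsin(p_z) ≈ 56.07°, λ = atan2(p_y, p_x) ≈ 22.70°.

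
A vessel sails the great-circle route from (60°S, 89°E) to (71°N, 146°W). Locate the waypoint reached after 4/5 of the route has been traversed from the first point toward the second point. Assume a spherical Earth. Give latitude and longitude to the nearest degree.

Convert each endpoint to a unit vector on the sphere (x = cos φ cos λ, y = cos φ sin λ, z = sin φ).
The central angle between the endpoints is δ = arccos(p₁·p₂) ≈ 2.719 rad (155.8°).
Interpolate at f = 4/5 with slerp weights a = sin((1−f)δ)/sin δ ≈ 1.263, b = sin(fδ)/sin δ ≈ 2.008.
p = a·p₁ + b·p₂ ≈ (-0.531, 0.266, 0.805); φ = arcsin(p_z) ≈ 53.58°, λ = atan2(p_y, p_x) ≈ 153.40°.

≈ (54°N, 153°E)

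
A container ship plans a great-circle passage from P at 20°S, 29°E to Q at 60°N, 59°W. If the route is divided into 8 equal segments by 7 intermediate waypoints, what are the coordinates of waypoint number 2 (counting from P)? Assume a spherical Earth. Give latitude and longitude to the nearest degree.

Write both endpoints as unit vectors p₁, p₂ with components (cos φ cos λ, cos φ sin λ, sin φ).
The central angle between the endpoints is δ = arccos(p₁·p₂) ≈ 1.854 rad (106.2°).
Interpolate at f = 2/8 with slerp weights a = sin((1−f)δ)/sin δ ≈ 1.025, b = sin(fδ)/sin δ ≈ 0.466.
p = a·p₁ + b·p₂ ≈ (0.962, 0.267, 0.053); φ = arcsin(p_z) ≈ 3.03°, λ = atan2(p_y, p_x) ≈ 15.52°.

≈ 3°N, 16°E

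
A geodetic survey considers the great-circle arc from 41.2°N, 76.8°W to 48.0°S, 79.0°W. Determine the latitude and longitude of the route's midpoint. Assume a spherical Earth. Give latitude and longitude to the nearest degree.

≈ 3°S, 78°W

Write both endpoints as unit vectors p₁, p₂ with components (cos φ cos λ, cos φ sin λ, sin φ).
The central angle between the endpoints is δ = arccos(p₁·p₂) ≈ 1.557 rad (89.2°).
Interpolate at f = 1/2 with slerp weights a = sin((1−f)δ)/sin δ ≈ 0.702, b = sin(fδ)/sin δ ≈ 0.702.
p = a·p₁ + b·p₂ ≈ (0.210, -0.976, -0.059); φ = arcsin(p_z) ≈ -3.40°, λ = atan2(p_y, p_x) ≈ -77.84°.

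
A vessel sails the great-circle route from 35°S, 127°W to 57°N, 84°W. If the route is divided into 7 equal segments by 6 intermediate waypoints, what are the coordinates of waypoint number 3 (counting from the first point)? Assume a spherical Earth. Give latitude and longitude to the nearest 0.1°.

≈ 5.1°N, 112.3°W

The haversine formula gives a central angle δ ≈ 1.726 rad (98.9°) between the endpoints.
Interpolate at f = 3/7 with slerp weights a = sin((1−f)δ)/sin δ ≈ 0.844, b = sin(fδ)/sin δ ≈ 0.682.
p = a·p₁ + b·p₂ ≈ (-0.377, -0.922, 0.088); φ = arcsin(p_z) ≈ 5.05°, λ = atan2(p_y, p_x) ≈ -112.26°.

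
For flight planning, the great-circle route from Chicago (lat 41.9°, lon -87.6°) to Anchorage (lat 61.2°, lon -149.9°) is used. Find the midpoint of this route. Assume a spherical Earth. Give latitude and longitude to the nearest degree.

≈ lat 56°, lon -111°

The haversine formula gives a central angle δ ≈ 0.720 rad (41.2°) between the endpoints.
Interpolate at f = 1/2 with slerp weights a = sin((1−f)δ)/sin δ ≈ 0.534, b = sin(fδ)/sin δ ≈ 0.534.
p = a·p₁ + b·p₂ ≈ (-0.206, -0.526, 0.825); φ = arcsin(p_z) ≈ 55.58°, λ = atan2(p_y, p_x) ≈ -111.37°.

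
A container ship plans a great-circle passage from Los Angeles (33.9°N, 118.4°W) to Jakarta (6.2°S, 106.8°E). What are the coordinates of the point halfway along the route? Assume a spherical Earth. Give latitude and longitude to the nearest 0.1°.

≈ 32.1°N, 162.0°E

Convert each endpoint to a unit vector on the sphere (x = cos φ cos λ, y = cos φ sin λ, z = sin φ).
The central angle between the endpoints is δ = arccos(p₁·p₂) ≈ 2.267 rad (129.9°).
Interpolate at f = 1/2 with slerp weights a = sin((1−f)δ)/sin δ ≈ 1.181, b = sin(fδ)/sin δ ≈ 1.181.
p = a·p₁ + b·p₂ ≈ (-0.806, 0.262, 0.531); φ = arcsin(p_z) ≈ 32.09°, λ = atan2(p_y, p_x) ≈ 162.00°.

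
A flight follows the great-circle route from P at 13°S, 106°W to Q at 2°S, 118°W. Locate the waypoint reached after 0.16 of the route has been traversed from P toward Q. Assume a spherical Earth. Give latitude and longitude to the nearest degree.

≈ 11°S, 108°W

From cos δ = sin φ₁ sin φ₂ + cos φ₁ cos φ₂ cos Δλ, the central angle is δ ≈ 0.283 rad (16.2°).
Interpolate at f = 0.16 with slerp weights a = sin((1−f)δ)/sin δ ≈ 0.843, b = sin(fδ)/sin δ ≈ 0.162.
p = a·p₁ + b·p₂ ≈ (-0.303, -0.933, -0.195); φ = arcsin(p_z) ≈ -11.27°, λ = atan2(p_y, p_x) ≈ -107.97°.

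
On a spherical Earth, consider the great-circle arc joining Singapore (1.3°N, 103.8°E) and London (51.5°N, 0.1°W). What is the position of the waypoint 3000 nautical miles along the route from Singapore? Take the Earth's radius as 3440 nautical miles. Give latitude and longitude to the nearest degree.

Convert each endpoint to a unit vector on the sphere (x = cos φ cos λ, y = cos φ sin λ, z = sin φ).
The central angle between the endpoints is δ = arccos(p₁·p₂) ≈ 1.703 rad (97.6°). The total great-circle distance is δ·R ≈ 1.703 × 3440 ≈ 5858 nmi, so the target fraction is f = 3000/5858 ≈ 0.512.
Interpolate at f ≈ 0.512 with slerp weights a = sin((1−f)δ)/sin δ ≈ 0.745, b = sin(fδ)/sin δ ≈ 0.772.
p = a·p₁ + b·p₂ ≈ (0.303, 0.722, 0.621); φ = arcsin(p_z) ≈ 38.42°, λ = atan2(p_y, p_x) ≈ 67.23°.

≈ (38°N, 67°E)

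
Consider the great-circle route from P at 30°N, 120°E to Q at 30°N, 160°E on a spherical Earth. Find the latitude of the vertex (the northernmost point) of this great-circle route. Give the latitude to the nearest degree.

The great circle lies in the plane with unit normal n̂ = (p₁ × p₂)/|p₁ × p₂|.
Here n̂_z ≈ +0.852; the vertex latitude is φ_max = arccos|n̂_z| ≈ 31.6°.

≈ 32°N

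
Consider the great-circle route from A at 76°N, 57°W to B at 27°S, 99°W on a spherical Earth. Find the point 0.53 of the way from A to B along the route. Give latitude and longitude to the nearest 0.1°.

≈ 22.3°N, 91.0°W

Write both endpoints as unit vectors p₁, p₂ with components (cos φ cos λ, cos φ sin λ, sin φ).
The central angle between the endpoints is δ = arccos(p₁·p₂) ≈ 1.855 rad (106.3°).
Interpolate at f = 0.53 with slerp weights a = sin((1−f)δ)/sin δ ≈ 0.797, b = sin(fδ)/sin δ ≈ 0.867.
p = a·p₁ + b·p₂ ≈ (-0.016, -0.925, 0.380); φ = arcsin(p_z) ≈ 22.34°, λ = atan2(p_y, p_x) ≈ -90.98°.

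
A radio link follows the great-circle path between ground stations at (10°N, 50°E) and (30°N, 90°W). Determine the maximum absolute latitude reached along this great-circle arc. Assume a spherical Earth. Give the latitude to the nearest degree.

≈ 48°N

The great circle lies in the plane with unit normal n̂ = (p₁ × p₂)/|p₁ × p₂|.
Here n̂_z ≈ -0.665; the vertex latitude is φ_max = arccos|n̂_z| ≈ 48.3°.
Check via Clairaut: cos φ_max = |cos φ₁| · sin C = cos(10.0°)·sin(42.5°) ≈ 0.665, again giving ≈ 48.3°.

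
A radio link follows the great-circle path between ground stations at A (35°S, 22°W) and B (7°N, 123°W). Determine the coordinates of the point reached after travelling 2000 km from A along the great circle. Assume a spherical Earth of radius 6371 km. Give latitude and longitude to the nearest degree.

Write both endpoints as unit vectors p₁, p₂ with components (cos φ cos λ, cos φ sin λ, sin φ).
The central angle between the endpoints is δ = arccos(p₁·p₂) ≈ 1.798 rad (103.0°). The total great-circle distance is δ·R ≈ 1.798 × 6371 ≈ 11454 km, so the target fraction is f = 2000/11454 ≈ 0.175.
Interpolate at f ≈ 0.175 with slerp weights a = sin((1−f)δ)/sin δ ≈ 1.022, b = sin(fδ)/sin δ ≈ 0.317.
p = a·p₁ + b·p₂ ≈ (0.605, -0.578, -0.548); φ = arcsin(p_z) ≈ -33.22°, λ = atan2(p_y, p_x) ≈ -43.66°.

≈ (33°S, 44°W)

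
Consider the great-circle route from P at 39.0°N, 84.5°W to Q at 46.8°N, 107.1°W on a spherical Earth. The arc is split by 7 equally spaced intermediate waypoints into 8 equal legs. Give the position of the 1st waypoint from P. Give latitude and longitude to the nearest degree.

Write both endpoints as unit vectors p₁, p₂ with components (cos φ cos λ, cos φ sin λ, sin φ).
The central angle between the endpoints is δ = arccos(p₁·p₂) ≈ 0.318 rad (18.2°).
Interpolate at f = 1/8 with slerp weights a = sin((1−f)δ)/sin δ ≈ 0.878, b = sin(fδ)/sin δ ≈ 0.127.
p = a·p₁ + b·p₂ ≈ (0.040, -0.763, 0.645); φ = arcsin(p_z) ≈ 40.20°, λ = atan2(p_y, p_x) ≈ -87.01°.

≈ 40°N, 87°W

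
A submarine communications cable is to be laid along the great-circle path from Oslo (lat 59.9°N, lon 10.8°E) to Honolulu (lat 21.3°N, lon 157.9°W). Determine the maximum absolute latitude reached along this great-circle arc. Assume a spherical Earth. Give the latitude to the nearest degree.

≈ 85°N

The great circle lies in the plane with unit normal n̂ = (p₁ × p₂)/|p₁ × p₂|.
Here n̂_z ≈ -0.093; the vertex latitude is φ_max = arccos|n̂_z| ≈ 84.7°.
Check via Clairaut: cos φ_max = |cos φ₁| · sin C = cos(59.9°)·sin(10.6°) ≈ 0.093, again giving ≈ 84.7°.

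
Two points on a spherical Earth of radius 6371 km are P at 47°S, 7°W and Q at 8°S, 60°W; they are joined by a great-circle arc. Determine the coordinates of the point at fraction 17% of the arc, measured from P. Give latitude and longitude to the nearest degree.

≈ 42°S, 20°W

Convert each endpoint to a unit vector on the sphere (x = cos φ cos λ, y = cos φ sin λ, z = sin φ).
The central angle between the endpoints is δ = arccos(p₁·p₂) ≈ 1.038 rad (59.5°).
Interpolate at f = 0.17 with slerp weights a = sin((1−f)δ)/sin δ ≈ 0.881, b = sin(fδ)/sin δ ≈ 0.204.
p = a·p₁ + b·p₂ ≈ (0.697, -0.248, -0.673); φ = arcsin(p_z) ≈ -42.27°, λ = atan2(p_y, p_x) ≈ -19.58°.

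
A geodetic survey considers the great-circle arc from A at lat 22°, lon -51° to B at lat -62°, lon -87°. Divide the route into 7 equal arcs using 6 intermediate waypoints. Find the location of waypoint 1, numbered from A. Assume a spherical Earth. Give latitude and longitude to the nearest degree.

≈ lat 10°, lon -55°

Convert each endpoint to a unit vector on the sphere (x = cos φ cos λ, y = cos φ sin λ, z = sin φ).
The central angle between the endpoints is δ = arccos(p₁·p₂) ≈ 1.549 rad (88.8°).
Interpolate at f = 1/7 with slerp weights a = sin((1−f)δ)/sin δ ≈ 0.971, b = sin(fδ)/sin δ ≈ 0.220.
p = a·p₁ + b·p₂ ≈ (0.572, -0.803, 0.170); φ = arcsin(p_z) ≈ 9.78°, λ = atan2(p_y, p_x) ≈ -54.53°.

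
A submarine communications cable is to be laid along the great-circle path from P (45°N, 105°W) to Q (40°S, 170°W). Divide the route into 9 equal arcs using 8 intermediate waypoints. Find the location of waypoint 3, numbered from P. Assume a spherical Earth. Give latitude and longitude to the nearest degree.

≈ (18°N, 130°W)

Write both endpoints as unit vectors p₁, p₂ with components (cos φ cos λ, cos φ sin λ, sin φ).
The central angle between the endpoints is δ = arccos(p₁·p₂) ≈ 1.798 rad (103.0°).
Interpolate at f = 3/9 with slerp weights a = sin((1−f)δ)/sin δ ≈ 0.956, b = sin(fδ)/sin δ ≈ 0.579.
p = a·p₁ + b·p₂ ≈ (-0.612, -0.730, 0.304); φ = arcsin(p_z) ≈ 17.70°, λ = atan2(p_y, p_x) ≈ -129.96°.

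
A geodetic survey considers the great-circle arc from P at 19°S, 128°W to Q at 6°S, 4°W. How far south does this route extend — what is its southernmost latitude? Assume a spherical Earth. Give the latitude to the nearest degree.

The great circle lies in the plane with unit normal n̂ = (p₁ × p₂)/|p₁ × p₂|.
Here n̂_z ≈ +0.895; the vertex latitude is φ_max = arccos|n̂_z| ≈ 26.4°.
Check via Clairaut: cos φ_max = |cos φ₁| · sin C = cos(19.0°)·sin(108.8°) ≈ 0.895, again giving ≈ 26.4°.

≈ 26°S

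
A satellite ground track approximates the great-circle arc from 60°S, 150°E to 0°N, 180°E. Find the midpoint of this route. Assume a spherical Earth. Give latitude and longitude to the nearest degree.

The haversine formula gives a central angle δ ≈ 1.123 rad (64.3°) between the endpoints.
Interpolate at f = 1/2 with slerp weights a = sin((1−f)δ)/sin δ ≈ 0.591, b = sin(fδ)/sin δ ≈ 0.591.
p = a·p₁ + b·p₂ ≈ (-0.846, 0.148, -0.512); φ = arcsin(p_z) ≈ -30.77°, λ = atan2(p_y, p_x) ≈ 170.10°.

≈ 31°S, 170°E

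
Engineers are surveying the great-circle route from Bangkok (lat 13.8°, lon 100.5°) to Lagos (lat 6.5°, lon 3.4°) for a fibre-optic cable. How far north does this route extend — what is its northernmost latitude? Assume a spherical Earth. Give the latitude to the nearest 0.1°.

The great circle lies in the plane with unit normal n̂ = (p₁ × p₂)/|p₁ × p₂|.
Here n̂_z ≈ -0.962; the vertex latitude is φ_max = arccos|n̂_z| ≈ 15.9°.
Check via Clairaut: cos φ_max = |cos φ₁| · sin C = cos(13.8°)·sin(82.0°) ≈ 0.962, again giving ≈ 15.9°.

≈ 15.9°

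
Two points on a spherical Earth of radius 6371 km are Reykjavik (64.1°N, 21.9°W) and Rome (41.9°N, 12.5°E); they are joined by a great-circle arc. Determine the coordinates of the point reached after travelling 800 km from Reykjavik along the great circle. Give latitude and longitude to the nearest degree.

≈ (60°N, 10°W)

Write both endpoints as unit vectors p₁, p₂ with components (cos φ cos λ, cos φ sin λ, sin φ).
The central angle between the endpoints is δ = arccos(p₁·p₂) ≈ 0.518 rad (29.7°). The total great-circle distance is δ·R ≈ 0.518 × 6371 ≈ 3298 km, so the target fraction is f = 800/3298 ≈ 0.243.
Interpolate at f ≈ 0.243 with slerp weights a = sin((1−f)δ)/sin δ ≈ 0.772, b = sin(fδ)/sin δ ≈ 0.253.
p = a·p₁ + b·p₂ ≈ (0.497, -0.085, 0.864); φ = arcsin(p_z) ≈ 59.73°, λ = atan2(p_y, p_x) ≈ -9.71°.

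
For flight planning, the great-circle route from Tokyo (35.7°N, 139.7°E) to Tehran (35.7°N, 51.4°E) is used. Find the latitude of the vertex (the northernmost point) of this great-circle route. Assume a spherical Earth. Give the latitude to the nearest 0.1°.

The great circle lies in the plane with unit normal n̂ = (p₁ × p₂)/|p₁ × p₂|.
Here n̂_z ≈ -0.707; the vertex latitude is φ_max = arccos|n̂_z| ≈ 45.0°.

≈ 45.0°N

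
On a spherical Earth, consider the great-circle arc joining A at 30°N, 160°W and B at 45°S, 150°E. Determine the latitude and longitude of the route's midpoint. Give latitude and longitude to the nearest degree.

The haversine formula gives a central angle δ ≈ 1.531 rad (87.7°) between the endpoints.
Interpolate at f = 1/2 with slerp weights a = sin((1−f)δ)/sin δ ≈ 0.693, b = sin(fδ)/sin δ ≈ 0.693.
p = a·p₁ + b·p₂ ≈ (-0.989, 0.040, -0.144); φ = arcsin(p_z) ≈ -8.26°, λ = atan2(p_y, p_x) ≈ 177.70°.

≈ 8°S, 178°E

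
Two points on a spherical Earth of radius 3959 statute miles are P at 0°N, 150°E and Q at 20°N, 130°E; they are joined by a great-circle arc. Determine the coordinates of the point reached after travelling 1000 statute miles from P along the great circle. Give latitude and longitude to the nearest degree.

Convert each endpoint to a unit vector on the sphere (x = cos φ cos λ, y = cos φ sin λ, z = sin φ).
The central angle between the endpoints is δ = arccos(p₁·p₂) ≈ 0.489 rad (28.0°). The total great-circle distance is δ·R ≈ 0.489 × 3959 ≈ 1934 mi, so the target fraction is f = 1000/1934 ≈ 0.517.
Interpolate at f ≈ 0.517 with slerp weights a = sin((1−f)δ)/sin δ ≈ 0.498, b = sin(fδ)/sin δ ≈ 0.532.
p = a·p₁ + b·p₂ ≈ (-0.753, 0.632, 0.182); φ = arcsin(p_z) ≈ 10.49°, λ = atan2(p_y, p_x) ≈ 139.98°.

≈ 10°N, 140°E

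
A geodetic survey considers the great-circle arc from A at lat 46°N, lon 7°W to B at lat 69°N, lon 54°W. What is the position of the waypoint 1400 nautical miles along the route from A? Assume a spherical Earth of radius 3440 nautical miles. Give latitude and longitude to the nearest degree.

Write both endpoints as unit vectors p₁, p₂ with components (cos φ cos λ, cos φ sin λ, sin φ).
The central angle between the endpoints is δ = arccos(p₁·p₂) ≈ 0.571 rad (32.7°). The total great-circle distance is δ·R ≈ 0.571 × 3440 ≈ 1964 nmi, so the target fraction is f = 1400/1964 ≈ 0.713.
Interpolate at f ≈ 0.713 with slerp weights a = sin((1−f)δ)/sin δ ≈ 0.302, b = sin(fδ)/sin δ ≈ 0.732.
p = a·p₁ + b·p₂ ≈ (0.363, -0.238, 0.901); φ = arcsin(p_z) ≈ 64.30°, λ = atan2(p_y, p_x) ≈ -33.27°.

≈ lat 64°N, lon 33°W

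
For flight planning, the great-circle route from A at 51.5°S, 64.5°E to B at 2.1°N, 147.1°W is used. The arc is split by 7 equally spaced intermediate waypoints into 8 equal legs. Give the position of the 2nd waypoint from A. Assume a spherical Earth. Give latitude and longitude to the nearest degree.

≈ 67°S, 120°E

Convert each endpoint to a unit vector on the sphere (x = cos φ cos λ, y = cos φ sin λ, z = sin φ).
The central angle between the endpoints is δ = arccos(p₁·p₂) ≈ 2.163 rad (124.0°).
Interpolate at f = 2/8 with slerp weights a = sin((1−f)δ)/sin δ ≈ 1.204, b = sin(fδ)/sin δ ≈ 0.621.
p = a·p₁ + b·p₂ ≈ (-0.198, 0.340, -0.919); φ = arcsin(p_z) ≈ -66.85°, λ = atan2(p_y, p_x) ≈ 120.27°.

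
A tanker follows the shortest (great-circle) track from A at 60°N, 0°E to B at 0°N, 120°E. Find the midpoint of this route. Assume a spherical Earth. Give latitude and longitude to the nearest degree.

Convert each endpoint to a unit vector on the sphere (x = cos φ cos λ, y = cos φ sin λ, z = sin φ).
The central angle between the endpoints is δ = arccos(p₁·p₂) ≈ 1.823 rad (104.5°).
Interpolate at f = 1/2 with slerp weights a = sin((1−f)δ)/sin δ ≈ 0.816, b = sin(fδ)/sin δ ≈ 0.816.
p = a·p₁ + b·p₂ ≈ (0.000, 0.707, 0.707); φ = arcsin(p_z) ≈ 45.00°, λ = atan2(p_y, p_x) ≈ 90.00°.

≈ 45°N, 90°E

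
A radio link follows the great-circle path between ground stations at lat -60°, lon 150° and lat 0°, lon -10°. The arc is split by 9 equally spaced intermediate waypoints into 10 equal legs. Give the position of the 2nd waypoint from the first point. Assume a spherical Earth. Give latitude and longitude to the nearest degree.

≈ lat -78°, lon 102°

Convert each endpoint to a unit vector on the sphere (x = cos φ cos λ, y = cos φ sin λ, z = sin φ).
The central angle between the endpoints is δ = arccos(p₁·p₂) ≈ 2.060 rad (118.0°).
Interpolate at f = 2/10 with slerp weights a = sin((1−f)δ)/sin δ ≈ 1.129, b = sin(fδ)/sin δ ≈ 0.454.
p = a·p₁ + b·p₂ ≈ (-0.042, 0.204, -0.978); φ = arcsin(p_z) ≈ -78.00°, λ = atan2(p_y, p_x) ≈ 101.75°.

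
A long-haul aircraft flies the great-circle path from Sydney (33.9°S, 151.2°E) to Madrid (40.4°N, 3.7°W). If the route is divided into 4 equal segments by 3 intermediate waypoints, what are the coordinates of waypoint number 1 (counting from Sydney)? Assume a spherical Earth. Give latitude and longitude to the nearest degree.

Convert each endpoint to a unit vector on the sphere (x = cos φ cos λ, y = cos φ sin λ, z = sin φ).
The central angle between the endpoints is δ = arccos(p₁·p₂) ≈ 2.776 rad (159.0°).
Interpolate at f = 1/4 with slerp weights a = sin((1−f)δ)/sin δ ≈ 2.439, b = sin(fδ)/sin δ ≈ 1.789.
p = a·p₁ + b·p₂ ≈ (-0.415, 0.887, -0.201); φ = arcsin(p_z) ≈ -11.60°, λ = atan2(p_y, p_x) ≈ 115.05°.

≈ (12°S, 115°E)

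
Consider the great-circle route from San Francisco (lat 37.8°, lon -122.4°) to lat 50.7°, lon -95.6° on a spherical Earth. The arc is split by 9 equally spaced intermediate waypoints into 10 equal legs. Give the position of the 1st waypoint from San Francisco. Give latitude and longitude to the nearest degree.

≈ lat 39°, lon -120°

Write both endpoints as unit vectors p₁, p₂ with components (cos φ cos λ, cos φ sin λ, sin φ).
The central angle between the endpoints is δ = arccos(p₁·p₂) ≈ 0.400 rad (22.9°).
Interpolate at f = 1/10 with slerp weights a = sin((1−f)δ)/sin δ ≈ 0.905, b = sin(fδ)/sin δ ≈ 0.103.
p = a·p₁ + b·p₂ ≈ (-0.389, -0.668, 0.634); φ = arcsin(p_z) ≈ 39.34°, λ = atan2(p_y, p_x) ≈ -120.23°.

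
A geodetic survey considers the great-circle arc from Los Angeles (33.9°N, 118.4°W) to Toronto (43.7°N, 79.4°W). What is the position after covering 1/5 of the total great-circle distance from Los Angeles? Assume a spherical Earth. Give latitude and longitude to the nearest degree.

Convert each endpoint to a unit vector on the sphere (x = cos φ cos λ, y = cos φ sin λ, z = sin φ).
The central angle between the endpoints is δ = arccos(p₁·p₂) ≈ 0.552 rad (31.6°).
Interpolate at f = 1/5 with slerp weights a = sin((1−f)δ)/sin δ ≈ 0.815, b = sin(fδ)/sin δ ≈ 0.210.
p = a·p₁ + b·p₂ ≈ (-0.294, -0.744, 0.600); φ = arcsin(p_z) ≈ 36.85°, λ = atan2(p_y, p_x) ≈ -111.54°.

≈ (37°N, 112°W)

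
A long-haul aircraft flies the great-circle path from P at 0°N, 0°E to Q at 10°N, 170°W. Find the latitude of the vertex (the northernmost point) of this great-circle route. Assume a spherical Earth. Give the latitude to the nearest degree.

The great circle lies in the plane with unit normal n̂ = (p₁ × p₂)/|p₁ × p₂|.
Here n̂_z ≈ -0.702; the vertex latitude is φ_max = arccos|n̂_z| ≈ 45.4°.

≈ 45°N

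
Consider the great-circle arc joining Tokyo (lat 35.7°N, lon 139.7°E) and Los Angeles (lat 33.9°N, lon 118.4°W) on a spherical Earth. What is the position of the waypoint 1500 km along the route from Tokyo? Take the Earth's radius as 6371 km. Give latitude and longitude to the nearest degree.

≈ lat 42°N, lon 155°E

The haversine formula gives a central angle δ ≈ 1.383 rad (79.3°) between the endpoints. The total great-circle distance is δ·R ≈ 1.383 × 6371 ≈ 8812 km, so the target fraction is f = 1500/8812 ≈ 0.170.
Interpolate at f ≈ 0.170 with slerp weights a = sin((1−f)δ)/sin δ ≈ 0.928, b = sin(fδ)/sin δ ≈ 0.237.
p = a·p₁ + b·p₂ ≈ (-0.669, 0.314, 0.674); φ = arcsin(p_z) ≈ 42.38°, λ = atan2(p_y, p_x) ≈ 154.83°.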